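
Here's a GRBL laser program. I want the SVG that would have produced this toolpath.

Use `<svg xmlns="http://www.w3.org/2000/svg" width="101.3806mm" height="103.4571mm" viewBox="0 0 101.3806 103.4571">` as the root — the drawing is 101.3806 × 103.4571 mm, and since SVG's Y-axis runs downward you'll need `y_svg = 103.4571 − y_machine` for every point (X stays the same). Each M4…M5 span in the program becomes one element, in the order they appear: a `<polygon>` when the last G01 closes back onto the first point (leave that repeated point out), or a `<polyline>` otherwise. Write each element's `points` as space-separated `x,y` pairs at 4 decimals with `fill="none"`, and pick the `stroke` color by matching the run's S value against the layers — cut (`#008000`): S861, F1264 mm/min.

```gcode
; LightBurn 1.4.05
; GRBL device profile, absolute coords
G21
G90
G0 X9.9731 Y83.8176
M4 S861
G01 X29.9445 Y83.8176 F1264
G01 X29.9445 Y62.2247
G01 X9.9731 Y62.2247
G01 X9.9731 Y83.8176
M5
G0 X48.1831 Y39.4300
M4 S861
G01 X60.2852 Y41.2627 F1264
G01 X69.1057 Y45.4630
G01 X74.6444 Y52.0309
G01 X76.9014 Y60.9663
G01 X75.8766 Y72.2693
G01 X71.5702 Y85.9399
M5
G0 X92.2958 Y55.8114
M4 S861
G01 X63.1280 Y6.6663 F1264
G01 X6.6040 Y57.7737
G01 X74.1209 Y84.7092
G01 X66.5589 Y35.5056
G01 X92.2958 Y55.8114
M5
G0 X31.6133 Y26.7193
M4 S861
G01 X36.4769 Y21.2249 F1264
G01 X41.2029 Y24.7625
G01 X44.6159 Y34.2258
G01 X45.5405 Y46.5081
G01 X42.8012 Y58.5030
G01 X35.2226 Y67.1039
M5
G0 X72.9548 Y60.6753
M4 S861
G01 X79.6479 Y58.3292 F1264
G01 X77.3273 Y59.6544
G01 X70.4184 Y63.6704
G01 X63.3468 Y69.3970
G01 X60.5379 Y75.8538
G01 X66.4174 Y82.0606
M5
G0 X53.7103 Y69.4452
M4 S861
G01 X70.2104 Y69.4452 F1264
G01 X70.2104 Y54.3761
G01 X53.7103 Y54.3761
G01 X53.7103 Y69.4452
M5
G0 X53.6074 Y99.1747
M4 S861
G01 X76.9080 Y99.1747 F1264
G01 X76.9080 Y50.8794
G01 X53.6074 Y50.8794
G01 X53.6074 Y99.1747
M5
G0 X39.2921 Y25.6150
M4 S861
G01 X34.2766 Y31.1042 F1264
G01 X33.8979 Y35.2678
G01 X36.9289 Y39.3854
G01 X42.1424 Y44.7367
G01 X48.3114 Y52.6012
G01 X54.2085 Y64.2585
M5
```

y_svg = 103.4571 − y_m. Every run uses S861, so all elements get stroke `#008000` (cut).

[1] closed run; points: 9.9731,19.6395 29.9445,19.6395 29.9445,41.2324 9.9731,41.2324

[2] open run; points: 48.1831,64.0271 60.2852,62.1944 69.1057,57.9941 74.6444,51.4262 76.9014,42.4908 75.8766,31.1878 71.5702,17.5172

[3] closed run; points: 92.2958,47.6457 63.1280,96.7908 6.6040,45.6834 74.1209,18.7479 66.5589,67.9515

[4] open run; points: 31.6133,76.7378 36.4769,82.2322 41.2029,78.6946 44.6159,69.2313 45.5405,56.9490 42.8012,44.9541 35.2226,36.3532

[5] open run; points: 72.9548,42.7818 79.6479,45.1279 77.3273,43.8027 70.4184,39.7867 63.3468,34.0601 60.5379,27.6033 66.4174,21.3965

[6] closed run; points: 53.7103,34.0119 70.2104,34.0119 70.2104,49.0810 53.7103,49.0810

[7] closed run; points: 53.6074,4.2824 76.9080,4.2824 76.9080,52.5777 53.6074,52.5777

[8] open run; points: 39.2921,77.8421 34.2766,72.3529 33.8979,68.1893 36.9289,64.0717 42.1424,58.7204 48.3114,50.8559 54.2085,39.1986

<svg xmlns="http://www.w3.org/2000/svg" width="101.3806mm" height="103.4571mm" viewBox="0 0 101.3806 103.4571">
  <polygon points="9.9731,19.6395 29.9445,19.6395 29.9445,41.2324 9.9731,41.2324" fill="none" stroke="#008000"/>
  <polyline points="48.1831,64.0271 60.2852,62.1944 69.1057,57.9941 74.6444,51.4262 76.9014,42.4908 75.8766,31.1878 71.5702,17.5172" fill="none" stroke="#008000"/>
  <polygon points="92.2958,47.6457 63.1280,96.7908 6.6040,45.6834 74.1209,18.7479 66.5589,67.9515" fill="none" stroke="#008000"/>
  <polyline points="31.6133,76.7378 36.4769,82.2322 41.2029,78.6946 44.6159,69.2313 45.5405,56.9490 42.8012,44.9541 35.2226,36.3532" fill="none" stroke="#008000"/>
  <polyline points="72.9548,42.7818 79.6479,45.1279 77.3273,43.8027 70.4184,39.7867 63.3468,34.0601 60.5379,27.6033 66.4174,21.3965" fill="none" stroke="#008000"/>
  <polygon points="53.7103,34.0119 70.2104,34.0119 70.2104,49.0810 53.7103,49.0810" fill="none" stroke="#008000"/>
  <polygon points="53.6074,4.2824 76.9080,4.2824 76.9080,52.5777 53.6074,52.5777" fill="none" stroke="#008000"/>
  <polyline points="39.2921,77.8421 34.2766,72.3529 33.8979,68.1893 36.9289,64.0717 42.1424,58.7204 48.3114,50.8559 54.2085,39.1986" fill="none" stroke="#008000"/>
</svg>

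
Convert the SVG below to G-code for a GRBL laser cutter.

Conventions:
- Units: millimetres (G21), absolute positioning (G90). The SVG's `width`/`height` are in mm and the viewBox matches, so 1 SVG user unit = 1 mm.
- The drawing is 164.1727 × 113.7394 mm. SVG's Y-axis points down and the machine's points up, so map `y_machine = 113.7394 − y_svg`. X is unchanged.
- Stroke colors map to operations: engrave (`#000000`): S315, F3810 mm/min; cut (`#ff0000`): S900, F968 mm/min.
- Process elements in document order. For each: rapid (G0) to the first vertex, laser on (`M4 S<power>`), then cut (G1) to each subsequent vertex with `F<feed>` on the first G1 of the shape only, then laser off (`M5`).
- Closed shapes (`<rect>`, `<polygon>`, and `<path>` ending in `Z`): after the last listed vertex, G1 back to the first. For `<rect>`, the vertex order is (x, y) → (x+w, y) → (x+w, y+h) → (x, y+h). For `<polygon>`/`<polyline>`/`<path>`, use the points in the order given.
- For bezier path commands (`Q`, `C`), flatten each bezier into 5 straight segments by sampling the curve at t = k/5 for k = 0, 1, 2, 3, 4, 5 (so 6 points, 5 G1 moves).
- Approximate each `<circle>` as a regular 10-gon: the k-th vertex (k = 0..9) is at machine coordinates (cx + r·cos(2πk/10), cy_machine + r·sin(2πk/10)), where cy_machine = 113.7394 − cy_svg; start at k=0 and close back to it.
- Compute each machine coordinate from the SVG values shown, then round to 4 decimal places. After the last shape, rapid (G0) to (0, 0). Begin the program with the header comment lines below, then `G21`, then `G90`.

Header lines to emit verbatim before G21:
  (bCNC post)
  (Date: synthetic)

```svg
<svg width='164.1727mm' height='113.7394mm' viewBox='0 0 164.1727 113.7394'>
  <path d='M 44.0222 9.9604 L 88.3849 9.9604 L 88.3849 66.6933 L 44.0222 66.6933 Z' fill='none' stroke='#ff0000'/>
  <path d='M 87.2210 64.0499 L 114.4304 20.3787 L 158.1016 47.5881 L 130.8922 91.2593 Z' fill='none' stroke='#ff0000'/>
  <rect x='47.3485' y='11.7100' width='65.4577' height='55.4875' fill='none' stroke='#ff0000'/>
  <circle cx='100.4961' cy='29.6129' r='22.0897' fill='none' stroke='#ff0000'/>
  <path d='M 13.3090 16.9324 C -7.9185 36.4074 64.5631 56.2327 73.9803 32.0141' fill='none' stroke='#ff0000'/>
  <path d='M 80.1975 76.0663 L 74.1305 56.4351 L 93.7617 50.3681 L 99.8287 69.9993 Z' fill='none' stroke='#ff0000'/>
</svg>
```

(bCNC post)
(Date: synthetic)
G21
G90
G0 X44.0222 Y103.7790
M4 S900
G1 X88.3849 Y103.7790 F968
G1 X88.3849 Y47.0461
G1 X44.0222 Y47.0461
G1 X44.0222 Y103.7790
M5
G0 X87.2210 Y49.6895
M4 S900
G1 X114.4304 Y93.3607 F968
G1 X158.1016 Y66.1513
G1 X130.8922 Y22.4801
G1 X87.2210 Y49.6895
M5
G0 X47.3485 Y102.0294
M4 S900
G1 X112.8062 Y102.0294 F968
G1 X112.8062 Y46.5419
G1 X47.3485 Y46.5419
G1 X47.3485 Y102.0294
M5
G0 X122.5858 Y84.1265
M4 S900
G1 X118.3670 Y97.1105 F968
G1 X107.3222 Y105.1351
G1 X93.6700 Y105.1351
G1 X82.6252 Y97.1105
G1 X78.4064 Y84.1265
G1 X82.6252 Y71.1425
G1 X93.6700 Y63.1179
G1 X107.3222 Y63.1179
G1 X118.3670 Y71.1425
G1 X122.5858 Y84.1265
M5
G0 X13.3090 Y96.8070
M4 S900
G1 X10.5634 Y85.4351 F968
G1 X22.7829 Y76.1101
G1 X42.4423 Y70.9628
G1 X62.0164 Y72.1243
G1 X73.9803 Y81.7253
M5
G0 X80.1975 Y37.6731
M4 S900
G1 X74.1305 Y57.3043 F968
G1 X93.7617 Y63.3713
G1 X99.8287 Y43.7401
G1 X80.1975 Y37.6731
M5
G0 X0.0000 Y0.0000

Since the viewBox matches the mm dimensions, user units are millimetres directly. The only transform is the Y-flip y_m = 113.7394 − y_svg.

Shape 1 is a rectangle drawn with `<path>`. Its stroke #ff0000 means cut at S900, F968. After flipping Y the toolpath is (44.0222,103.7790) → (88.3849,103.7790) → (88.3849,47.0461) → (44.0222,47.0461) → (44.0222,103.7790), returning to the start.

Shape 2 is a regular polygon drawn with `<path>`. Its stroke #ff0000 means cut at S900, F968. After flipping Y the toolpath is (87.2210,49.6895) → (114.4304,93.3607) → (158.1016,66.1513) → (130.8922,22.4801) → (87.2210,49.6895), returning to the start.

Shape 3 is a rectangle drawn with `<rect>`. Its stroke #ff0000 means cut at S900, F968. After flipping Y the toolpath is (47.3485,102.0294) → (112.8062,102.0294) → (112.8062,46.5419) → (47.3485,46.5419) → (47.3485,102.0294), returning to the start.

Shape 4 is a circle drawn with `<circle>`. Its stroke #ff0000 means cut at S900, F968. After flipping Y the toolpath is (122.5858,84.1265) → (118.3670,97.1105) → (107.3222,105.1351) → (93.6700,105.1351) → (82.6252,97.1105) → (78.4064,84.1265) → (82.6252,71.1425) → (93.6700,63.1179) → (107.3222,63.1179) → (118.3670,71.1425) → (122.5858,84.1265), returning to the start.

Shape 5 is a cubic bezier drawn with `<path>`. Its stroke #ff0000 means cut at S900, F968. After flipping Y the toolpath is (13.3090,96.8070) → (10.5634,85.4351) → (22.7829,76.1101) → (42.4423,70.9628) → (62.0164,72.1243) → (73.9803,81.7253).

Shape 6 is a regular polygon drawn with `<path>`. Its stroke #ff0000 means cut at S900, F968. After flipping Y the toolpath is (80.1975,37.6731) → (74.1305,57.3043) → (93.7617,63.3713) → (99.8287,43.7401) → (80.1975,37.6731), returning to the start.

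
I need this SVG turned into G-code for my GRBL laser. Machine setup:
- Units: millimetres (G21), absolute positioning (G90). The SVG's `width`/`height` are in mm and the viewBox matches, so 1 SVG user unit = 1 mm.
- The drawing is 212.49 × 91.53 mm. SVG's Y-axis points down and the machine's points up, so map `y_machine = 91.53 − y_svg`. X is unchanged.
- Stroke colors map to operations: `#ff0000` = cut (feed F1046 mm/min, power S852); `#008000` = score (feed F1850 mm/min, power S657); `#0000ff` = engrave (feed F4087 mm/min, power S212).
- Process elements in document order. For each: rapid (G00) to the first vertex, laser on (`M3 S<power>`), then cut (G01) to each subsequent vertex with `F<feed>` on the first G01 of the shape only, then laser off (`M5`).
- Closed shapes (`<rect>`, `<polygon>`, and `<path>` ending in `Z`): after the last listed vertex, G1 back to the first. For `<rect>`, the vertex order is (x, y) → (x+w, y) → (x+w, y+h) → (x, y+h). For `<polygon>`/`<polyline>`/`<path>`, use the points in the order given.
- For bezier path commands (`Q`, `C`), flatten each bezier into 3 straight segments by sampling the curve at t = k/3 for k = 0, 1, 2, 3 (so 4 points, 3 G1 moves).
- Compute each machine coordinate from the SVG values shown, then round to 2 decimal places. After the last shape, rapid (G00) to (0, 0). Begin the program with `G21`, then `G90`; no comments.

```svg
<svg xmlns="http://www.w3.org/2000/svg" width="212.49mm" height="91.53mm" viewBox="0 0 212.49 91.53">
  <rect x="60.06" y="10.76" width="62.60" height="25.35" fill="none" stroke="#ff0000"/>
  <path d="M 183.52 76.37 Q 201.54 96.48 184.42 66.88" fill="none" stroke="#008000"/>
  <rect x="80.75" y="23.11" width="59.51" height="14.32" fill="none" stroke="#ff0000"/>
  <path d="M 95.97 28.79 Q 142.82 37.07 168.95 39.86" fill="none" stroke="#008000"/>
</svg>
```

viewBox `0 0 212.49 91.53` with mm width/height → 1 unit = 1 mm. Flip: y_m = 91.53 − y_svg.

**Shape 1** — `<rect>` rectangle, stroke `#ff0000` → cut (S852, F1046). Machine vertices: (60.06,80.77) → (122.66,80.77) → (122.66,55.42) → (60.06,55.42) → (60.06,80.77). Closed: final G1 returns to the first vertex.

**Shape 2** — `<path>` quadratic bezier, stroke `#008000` → score (S657, F1850). Control points (SVG): P0=(183.52,76.37), P1=(201.54,96.48), P2=(184.42,66.88); sampled at t=k/3. Machine vertices: (183.52,15.16) → (191.63,7.28) → (191.93,10.44) → (184.42,24.65). Open path.

**Shape 3** — `<rect>` rectangle, stroke `#ff0000` → cut (S852, F1046). Machine vertices: (80.75,68.42) → (140.26,68.42) → (140.26,54.10) → (80.75,54.10) → (80.75,68.42). Closed: final G1 returns to the first vertex.

**Shape 4** — `<path>` quadratic bezier, stroke `#008000` → score (S657, F1850). Control points (SVG): P0=(95.97,28.79), P1=(142.82,37.07), P2=(168.95,39.86); sampled at t=k/3. Machine vertices: (95.97,62.74) → (124.90,57.83) → (149.23,54.14) → (168.95,51.67). Open path.

G21
G90
G00 X60.06 Y80.77
M3 S852
G01 X122.66 Y80.77 F1046
G01 X122.66 Y55.42
G01 X60.06 Y55.42
G01 X60.06 Y80.77
M5
G00 X183.52 Y15.16
M3 S657
G01 X191.63 Y7.28 F1850
G01 X191.93 Y10.44
G01 X184.42 Y24.65
M5
G00 X80.75 Y68.42
M3 S852
G01 X140.26 Y68.42 F1046
G01 X140.26 Y54.10
G01 X80.75 Y54.10
G01 X80.75 Y68.42
M5
G00 X95.97 Y62.74
M3 S657
G01 X124.90 Y57.83 F1850
G01 X149.23 Y54.14
G01 X168.95 Y51.67
M5
G00 X0.00 Y0.00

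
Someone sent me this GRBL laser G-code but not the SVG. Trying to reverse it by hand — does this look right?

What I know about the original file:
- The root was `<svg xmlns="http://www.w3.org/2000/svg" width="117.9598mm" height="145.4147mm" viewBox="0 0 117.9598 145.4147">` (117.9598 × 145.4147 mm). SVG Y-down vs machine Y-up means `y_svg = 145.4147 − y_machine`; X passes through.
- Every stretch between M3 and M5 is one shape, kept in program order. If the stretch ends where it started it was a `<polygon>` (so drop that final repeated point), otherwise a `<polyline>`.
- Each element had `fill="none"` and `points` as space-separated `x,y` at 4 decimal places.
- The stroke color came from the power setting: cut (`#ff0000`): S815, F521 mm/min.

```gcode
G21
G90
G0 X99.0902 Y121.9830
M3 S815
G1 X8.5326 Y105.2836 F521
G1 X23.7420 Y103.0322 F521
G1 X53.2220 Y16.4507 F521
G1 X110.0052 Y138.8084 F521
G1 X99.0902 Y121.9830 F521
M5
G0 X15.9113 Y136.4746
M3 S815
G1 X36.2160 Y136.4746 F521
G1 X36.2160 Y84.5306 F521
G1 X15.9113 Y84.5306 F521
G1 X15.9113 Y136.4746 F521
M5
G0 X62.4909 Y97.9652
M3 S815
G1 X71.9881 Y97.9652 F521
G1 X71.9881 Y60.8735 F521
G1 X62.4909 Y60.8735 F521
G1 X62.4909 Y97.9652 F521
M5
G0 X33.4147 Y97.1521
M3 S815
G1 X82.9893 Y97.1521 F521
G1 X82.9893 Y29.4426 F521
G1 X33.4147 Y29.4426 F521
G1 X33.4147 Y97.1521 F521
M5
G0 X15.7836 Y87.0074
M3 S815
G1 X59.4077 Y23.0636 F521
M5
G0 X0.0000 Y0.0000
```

<svg xmlns="http://www.w3.org/2000/svg" width="117.9598mm" height="145.4147mm" viewBox="0 0 117.9598 145.4147">
  <polygon points="99.0902,23.4317 8.5326,40.1311 23.7420,42.3825 53.2220,128.9640 110.0052,6.6063" fill="none" stroke="#ff0000"/>
  <polygon points="15.9113,8.9401 36.2160,8.9401 36.2160,60.8841 15.9113,60.8841" fill="none" stroke="#ff0000"/>
  <polygon points="62.4909,47.4495 71.9881,47.4495 71.9881,84.5412 62.4909,84.5412" fill="none" stroke="#ff0000"/>
  <polygon points="33.4147,48.2626 82.9893,48.2626 82.9893,115.9721 33.4147,115.9721" fill="none" stroke="#ff0000"/>
  <polyline points="15.7836,58.4073 59.4077,122.3511" fill="none" stroke="#ff0000"/>
</svg>

y_svg = 145.4147 − y_m. Every run uses S815, so all elements get stroke `#ff0000` (cut).

[1] closed run; points: 99.0902,23.4317 8.5326,40.1311 23.7420,42.3825 53.2220,128.9640 110.0052,6.6063

[2] closed run; points: 15.9113,8.9401 36.2160,8.9401 36.2160,60.8841 15.9113,60.8841

[3] closed run; points: 62.4909,47.4495 71.9881,47.4495 71.9881,84.5412 62.4909,84.5412

[4] closed run; points: 33.4147,48.2626 82.9893,48.2626 82.9893,115.9721 33.4147,115.9721

[5] open run; points: 15.7836,58.4073 59.4077,122.3511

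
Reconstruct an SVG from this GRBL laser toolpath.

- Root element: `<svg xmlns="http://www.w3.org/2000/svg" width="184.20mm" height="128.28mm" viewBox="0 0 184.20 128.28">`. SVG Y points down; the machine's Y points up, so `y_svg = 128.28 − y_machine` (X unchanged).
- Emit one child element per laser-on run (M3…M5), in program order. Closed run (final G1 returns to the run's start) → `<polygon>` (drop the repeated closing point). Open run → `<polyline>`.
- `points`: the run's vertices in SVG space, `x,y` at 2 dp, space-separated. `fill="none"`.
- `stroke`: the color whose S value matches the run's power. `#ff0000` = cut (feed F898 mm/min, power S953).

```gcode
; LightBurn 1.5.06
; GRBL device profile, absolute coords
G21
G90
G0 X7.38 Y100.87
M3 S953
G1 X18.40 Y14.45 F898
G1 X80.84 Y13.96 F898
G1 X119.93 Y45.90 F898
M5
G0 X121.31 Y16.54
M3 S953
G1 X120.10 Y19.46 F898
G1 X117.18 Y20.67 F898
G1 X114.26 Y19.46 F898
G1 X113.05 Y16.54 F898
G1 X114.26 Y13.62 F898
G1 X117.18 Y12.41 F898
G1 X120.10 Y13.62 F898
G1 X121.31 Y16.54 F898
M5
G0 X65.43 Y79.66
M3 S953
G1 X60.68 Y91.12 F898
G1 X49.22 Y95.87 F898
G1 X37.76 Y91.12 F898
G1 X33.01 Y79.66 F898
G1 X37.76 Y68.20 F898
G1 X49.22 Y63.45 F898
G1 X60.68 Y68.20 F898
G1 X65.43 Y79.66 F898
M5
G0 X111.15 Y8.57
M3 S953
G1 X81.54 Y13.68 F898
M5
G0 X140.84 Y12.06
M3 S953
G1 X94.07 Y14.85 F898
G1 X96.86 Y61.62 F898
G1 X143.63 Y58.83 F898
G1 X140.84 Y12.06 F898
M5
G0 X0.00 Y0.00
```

<svg xmlns="http://www.w3.org/2000/svg" width="184.20mm" height="128.28mm" viewBox="0 0 184.20 128.28">
  <polyline points="7.38,27.41 18.40,113.83 80.84,114.32 119.93,82.38" fill="none" stroke="#ff0000"/>
  <polygon points="121.31,111.74 120.10,108.82 117.18,107.61 114.26,108.82 113.05,111.74 114.26,114.66 117.18,115.87 120.10,114.66" fill="none" stroke="#ff0000"/>
  <polygon points="65.43,48.62 60.68,37.16 49.22,32.41 37.76,37.16 33.01,48.62 37.76,60.08 49.22,64.83 60.68,60.08" fill="none" stroke="#ff0000"/>
  <polyline points="111.15,119.71 81.54,114.60" fill="none" stroke="#ff0000"/>
  <polygon points="140.84,116.22 94.07,113.43 96.86,66.66 143.63,69.45" fill="none" stroke="#ff0000"/>
</svg>

Machine Y-up, SVG Y-down with viewBox height 128.28, so y_svg = 128.28 − y_machine; X carries over. Every run uses S953, so all elements get stroke `#ff0000` (cut).

Run 1: The run is open, so emit a `<polyline>` with points (Y-flipped): 7.38,27.41 18.40,113.83 80.84,114.32 119.93,82.38.

Run 2: The run returns to its start, so emit a `<polygon>` with points (Y-flipped): 121.31,111.74 120.10,108.82 117.18,107.61 114.26,108.82 113.05,111.74 114.26,114.66 117.18,115.87 120.10,114.66.

Run 3: The run returns to its start, so emit a `<polygon>` with points (Y-flipped): 65.43,48.62 60.68,37.16 49.22,32.41 37.76,37.16 33.01,48.62 37.76,60.08 49.22,64.83 60.68,60.08.

Run 4: The run is open, so emit a `<polyline>` with points (Y-flipped): 111.15,119.71 81.54,114.60.

Run 5: The run returns to its start, so emit a `<polygon>` with points (Y-flipped): 140.84,116.22 94.07,113.43 96.86,66.66 143.63,69.45.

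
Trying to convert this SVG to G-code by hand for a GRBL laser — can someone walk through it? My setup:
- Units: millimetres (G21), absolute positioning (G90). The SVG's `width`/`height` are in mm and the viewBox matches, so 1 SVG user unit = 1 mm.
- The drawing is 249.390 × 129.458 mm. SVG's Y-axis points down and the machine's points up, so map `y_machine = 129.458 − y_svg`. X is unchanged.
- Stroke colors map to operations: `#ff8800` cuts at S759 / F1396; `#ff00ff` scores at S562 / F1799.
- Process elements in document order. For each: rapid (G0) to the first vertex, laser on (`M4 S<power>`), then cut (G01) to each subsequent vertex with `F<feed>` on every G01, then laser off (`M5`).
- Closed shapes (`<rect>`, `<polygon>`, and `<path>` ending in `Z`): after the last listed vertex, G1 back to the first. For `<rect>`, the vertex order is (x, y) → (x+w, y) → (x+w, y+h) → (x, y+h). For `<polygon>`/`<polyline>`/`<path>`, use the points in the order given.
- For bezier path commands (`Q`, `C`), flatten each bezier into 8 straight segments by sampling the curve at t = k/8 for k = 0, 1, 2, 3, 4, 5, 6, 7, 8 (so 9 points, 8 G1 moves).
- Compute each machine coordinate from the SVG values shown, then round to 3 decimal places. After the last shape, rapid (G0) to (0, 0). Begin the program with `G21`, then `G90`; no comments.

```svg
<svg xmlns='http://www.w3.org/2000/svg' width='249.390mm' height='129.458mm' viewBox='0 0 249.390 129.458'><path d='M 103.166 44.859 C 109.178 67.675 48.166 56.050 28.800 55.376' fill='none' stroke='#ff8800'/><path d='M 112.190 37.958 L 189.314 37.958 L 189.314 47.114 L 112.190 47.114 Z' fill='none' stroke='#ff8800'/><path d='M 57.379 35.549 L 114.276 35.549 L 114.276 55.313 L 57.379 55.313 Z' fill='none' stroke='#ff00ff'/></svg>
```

G21
G90
G0 X103.166 Y84.599
M4 S759
G01 X102.491 Y77.569 F1396
G01 X96.806 Y73.235 F1396
G01 X87.384 Y71.067 F1396
G01 X75.500 Y70.532 F1396
G01 X62.426 Y71.098 F1396
G01 X49.435 Y72.232 F1396
G01 X37.802 Y73.405 F1396
G01 X28.800 Y74.082 F1396
M5
G0 X112.190 Y91.500
M4 S759
G01 X189.314 Y91.500 F1396
G01 X189.314 Y82.344 F1396
G01 X112.190 Y82.344 F1396
G01 X112.190 Y91.500 F1396
M5
G0 X57.379 Y93.909
M4 S562
G01 X114.276 Y93.909 F1799
G01 X114.276 Y74.145 F1799
G01 X57.379 Y74.145 F1799
G01 X57.379 Y93.909 F1799
M5
G0 X0.000 Y0.000

Since the viewBox matches the mm dimensions, user units are millimetres directly. The only transform is the Y-flip y_m = 129.458 − y_svg.

Shape 1 is a cubic bezier drawn with `<path>`. Its stroke #ff8800 means cut at S759, F1396. After flipping Y the toolpath is (103.166,84.599) → (102.491,77.569) → (96.806,73.235) → (87.384,71.067) → (75.500,70.532) → (62.426,71.098) → (49.435,72.232) → (37.802,73.405) → (28.800,74.082).

Shape 2 is a rectangle drawn with `<path>`. Its stroke #ff8800 means cut at S759, F1396. After flipping Y the toolpath is (112.190,91.500) → (189.314,91.500) → (189.314,82.344) → (112.190,82.344) → (112.190,91.500), returning to the start.

Shape 3 is a rectangle drawn with `<path>`. Its stroke #ff00ff means score at S562, F1799. After flipping Y the toolpath is (57.379,93.909) → (114.276,93.909) → (114.276,74.145) → (57.379,74.145) → (57.379,93.909), returning to the start.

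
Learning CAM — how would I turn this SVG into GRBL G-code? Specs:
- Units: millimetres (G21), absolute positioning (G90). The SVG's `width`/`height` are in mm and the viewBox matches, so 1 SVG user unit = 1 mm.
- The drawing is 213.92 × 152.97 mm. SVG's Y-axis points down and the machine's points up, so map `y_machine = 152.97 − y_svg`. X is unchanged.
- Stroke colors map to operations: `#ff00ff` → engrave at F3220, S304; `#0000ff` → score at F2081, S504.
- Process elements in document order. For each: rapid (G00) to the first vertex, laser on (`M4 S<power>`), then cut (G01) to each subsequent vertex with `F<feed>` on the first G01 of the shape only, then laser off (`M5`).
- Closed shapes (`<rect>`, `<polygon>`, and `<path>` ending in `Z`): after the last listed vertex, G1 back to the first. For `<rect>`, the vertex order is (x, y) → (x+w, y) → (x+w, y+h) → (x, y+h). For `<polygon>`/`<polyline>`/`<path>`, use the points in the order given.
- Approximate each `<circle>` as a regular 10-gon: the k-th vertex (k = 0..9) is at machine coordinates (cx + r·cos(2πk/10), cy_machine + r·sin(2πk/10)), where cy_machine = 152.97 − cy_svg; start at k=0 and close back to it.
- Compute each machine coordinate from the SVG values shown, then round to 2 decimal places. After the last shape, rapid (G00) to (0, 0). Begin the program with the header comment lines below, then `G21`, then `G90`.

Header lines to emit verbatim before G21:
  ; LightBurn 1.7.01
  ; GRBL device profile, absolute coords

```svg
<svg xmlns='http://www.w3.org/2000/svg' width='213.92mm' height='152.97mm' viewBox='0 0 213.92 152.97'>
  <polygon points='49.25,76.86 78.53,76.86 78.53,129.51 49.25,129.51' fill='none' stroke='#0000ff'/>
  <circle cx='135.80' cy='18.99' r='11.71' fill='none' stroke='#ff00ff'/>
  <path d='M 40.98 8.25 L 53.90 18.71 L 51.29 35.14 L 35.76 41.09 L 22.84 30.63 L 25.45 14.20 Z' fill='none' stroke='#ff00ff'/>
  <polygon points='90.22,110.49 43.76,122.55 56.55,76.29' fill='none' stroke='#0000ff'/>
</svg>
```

viewBox `0 0 213.92 152.97` with mm width/height → 1 unit = 1 mm. Flip: y_m = 152.97 − y_svg.

**Shape 1** — `<polygon>` rectangle, stroke `#0000ff` → score (S504, F2081). Machine vertices: (49.25,76.11) → (78.53,76.11) → (78.53,23.46) → (49.25,23.46) → (49.25,76.11). Closed: final G1 returns to the first vertex.

**Shape 2** — `<circle>` circle, stroke `#ff00ff` → engrave (S304, F3220). Machine vertices: (147.51,133.98) → (145.27,140.86) → (139.42,145.12) → (132.18,145.12) → (126.33,140.86) → (124.09,133.98) → (126.33,127.10) → (132.18,122.84) → (139.42,122.84) → (145.27,127.10) → (147.51,133.98). Closed: final G1 returns to the first vertex.

**Shape 3** — `<path>` regular polygon, stroke `#ff00ff` → engrave (S304, F3220). Machine vertices: (40.98,144.72) → (53.90,134.26) → (51.29,117.83) → (35.76,111.88) → (22.84,122.34) → (25.45,138.77) → (40.98,144.72). Closed: final G1 returns to the first vertex.

**Shape 4** — `<polygon>` regular polygon, stroke `#0000ff` → score (S504, F2081). Machine vertices: (90.22,42.48) → (43.76,30.42) → (56.55,76.68) → (90.22,42.48). Closed: final G1 returns to the first vertex.

; LightBurn 1.7.01
; GRBL device profile, absolute coords
G21
G90
G00 X49.25 Y76.11
M4 S504
G01 X78.53 Y76.11 F2081
G01 X78.53 Y23.46
G01 X49.25 Y23.46
G01 X49.25 Y76.11
M5
G00 X147.51 Y133.98
M4 S304
G01 X145.27 Y140.86 F3220
G01 X139.42 Y145.12
G01 X132.18 Y145.12
G01 X126.33 Y140.86
G01 X124.09 Y133.98
G01 X126.33 Y127.10
G01 X132.18 Y122.84
G01 X139.42 Y122.84
G01 X145.27 Y127.10
G01 X147.51 Y133.98
M5
G00 X40.98 Y144.72
M4 S304
G01 X53.90 Y134.26 F3220
G01 X51.29 Y117.83
G01 X35.76 Y111.88
G01 X22.84 Y122.34
G01 X25.45 Y138.77
G01 X40.98 Y144.72
M5
G00 X90.22 Y42.48
M4 S504
G01 X43.76 Y30.42 F2081
G01 X56.55 Y76.68
G01 X90.22 Y42.48
M5
G00 X0.00 Y0.00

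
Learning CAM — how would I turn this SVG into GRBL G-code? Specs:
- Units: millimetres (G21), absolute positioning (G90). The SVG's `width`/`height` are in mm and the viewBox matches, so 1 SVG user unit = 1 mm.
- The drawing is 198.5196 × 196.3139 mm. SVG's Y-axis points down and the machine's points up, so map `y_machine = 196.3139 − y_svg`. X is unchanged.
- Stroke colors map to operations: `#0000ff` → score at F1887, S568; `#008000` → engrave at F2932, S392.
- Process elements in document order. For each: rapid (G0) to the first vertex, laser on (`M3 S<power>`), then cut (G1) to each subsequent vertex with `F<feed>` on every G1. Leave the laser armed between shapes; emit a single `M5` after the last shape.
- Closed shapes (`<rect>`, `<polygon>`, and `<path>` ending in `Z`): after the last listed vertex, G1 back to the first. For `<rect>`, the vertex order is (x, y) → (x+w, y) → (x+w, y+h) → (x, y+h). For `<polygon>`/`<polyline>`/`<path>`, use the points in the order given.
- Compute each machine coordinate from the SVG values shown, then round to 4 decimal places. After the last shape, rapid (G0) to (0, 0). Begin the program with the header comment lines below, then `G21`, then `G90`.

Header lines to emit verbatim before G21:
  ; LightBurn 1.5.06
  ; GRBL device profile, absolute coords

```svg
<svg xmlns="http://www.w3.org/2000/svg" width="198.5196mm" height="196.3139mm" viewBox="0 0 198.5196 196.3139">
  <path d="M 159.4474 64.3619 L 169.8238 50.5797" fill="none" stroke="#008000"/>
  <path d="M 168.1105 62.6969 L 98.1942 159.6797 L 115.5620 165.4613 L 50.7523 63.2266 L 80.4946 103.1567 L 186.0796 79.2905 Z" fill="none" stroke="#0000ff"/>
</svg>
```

; LightBurn 1.5.06
; GRBL device profile, absolute coords
G21
G90
G0 X159.4474 Y131.9520
M3 S392
G1 X169.8238 Y145.7342 F2932
G0 X168.1105 Y133.6170
M3 S568
G1 X98.1942 Y36.6342 F1887
G1 X115.5620 Y30.8526 F1887
G1 X50.7523 Y133.0873 F1887
G1 X80.4946 Y93.1572 F1887
G1 X186.0796 Y117.0234 F1887
G1 X168.1105 Y133.6170 F1887
M5
G0 X0.0000 Y0.0000

viewBox `0 0 198.5196 196.3139` with mm width/height → 1 unit = 1 mm. Flip: y_m = 196.3139 − y_svg.

**Shape 1** — `<path>` line segment, stroke `#008000` → engrave (S392, F2932). Machine vertices: (159.4474,131.9520) → (169.8238,145.7342). Open path.

**Shape 2** — `<path>` closed polygon, stroke `#0000ff` → score (S568, F1887). Machine vertices: (168.1105,133.6170) → (98.1942,36.6342) → (115.5620,30.8526) → (50.7523,133.0873) → (80.4946,93.1572) → (186.0796,117.0234) → (168.1105,133.6170). Closed: final G1 returns to the first vertex.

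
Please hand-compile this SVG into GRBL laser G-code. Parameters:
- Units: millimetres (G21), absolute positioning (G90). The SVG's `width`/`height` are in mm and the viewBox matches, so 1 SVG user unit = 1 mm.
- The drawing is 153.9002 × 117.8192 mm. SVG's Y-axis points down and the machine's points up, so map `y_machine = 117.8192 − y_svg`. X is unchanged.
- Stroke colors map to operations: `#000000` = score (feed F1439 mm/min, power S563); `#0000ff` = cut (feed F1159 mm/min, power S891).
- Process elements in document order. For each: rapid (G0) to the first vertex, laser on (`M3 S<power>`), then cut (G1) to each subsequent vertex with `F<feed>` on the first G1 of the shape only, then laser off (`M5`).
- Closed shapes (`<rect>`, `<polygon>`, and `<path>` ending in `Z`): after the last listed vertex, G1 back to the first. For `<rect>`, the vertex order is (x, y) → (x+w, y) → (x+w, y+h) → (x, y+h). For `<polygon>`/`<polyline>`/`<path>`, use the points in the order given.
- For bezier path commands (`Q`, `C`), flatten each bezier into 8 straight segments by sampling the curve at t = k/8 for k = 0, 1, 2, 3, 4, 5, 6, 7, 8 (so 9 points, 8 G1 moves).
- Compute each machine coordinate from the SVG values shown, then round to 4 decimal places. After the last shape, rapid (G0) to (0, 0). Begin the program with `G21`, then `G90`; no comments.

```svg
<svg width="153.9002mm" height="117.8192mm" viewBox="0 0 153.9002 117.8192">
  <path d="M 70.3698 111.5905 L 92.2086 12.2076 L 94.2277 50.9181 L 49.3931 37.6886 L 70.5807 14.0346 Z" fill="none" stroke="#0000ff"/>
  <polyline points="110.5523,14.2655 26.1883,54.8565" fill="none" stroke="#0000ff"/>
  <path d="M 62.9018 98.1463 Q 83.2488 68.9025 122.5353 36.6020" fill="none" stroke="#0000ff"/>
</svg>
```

1 u = 1 mm; y_m = 117.8192 − y.

[1] `<path>` closed polygon, #0000ff→cut S891 F1159: (70.3698,6.2287) → (92.2086,105.6116) → (94.2277,66.9011) → (49.3931,80.1306) → (70.5807,103.7846) → (70.3698,6.2287) (closed)

[2] `<polyline>` line segment, #0000ff→cut S891 F1159: (110.5523,103.5537) → (26.1883,62.9627)

[3] `<path>` quadratic bezier, #0000ff→cut S891 F1159: (62.9018,19.6729) → (68.2845,27.0316) → (74.2590,34.4858) → (80.8254,42.0356) → (87.9837,49.6809) → (95.7338,57.4217) → (104.0758,65.2580) → (113.0096,73.1898) → (122.5353,81.2172)

G21
G90
G0 X70.3698 Y6.2287
M3 S891
G1 X92.2086 Y105.6116 F1159
G1 X94.2277 Y66.9011
G1 X49.3931 Y80.1306
G1 X70.5807 Y103.7846
G1 X70.3698 Y6.2287
M5
G0 X110.5523 Y103.5537
M3 S891
G1 X26.1883 Y62.9627 F1159
M5
G0 X62.9018 Y19.6729
M3 S891
G1 X68.2845 Y27.0316 F1159
G1 X74.2590 Y34.4858
G1 X80.8254 Y42.0356
G1 X87.9837 Y49.6809
G1 X95.7338 Y57.4217
G1 X104.0758 Y65.2580
G1 X113.0096 Y73.1898
G1 X122.5353 Y81.2172
M5
G0 X0.0000 Y0.0000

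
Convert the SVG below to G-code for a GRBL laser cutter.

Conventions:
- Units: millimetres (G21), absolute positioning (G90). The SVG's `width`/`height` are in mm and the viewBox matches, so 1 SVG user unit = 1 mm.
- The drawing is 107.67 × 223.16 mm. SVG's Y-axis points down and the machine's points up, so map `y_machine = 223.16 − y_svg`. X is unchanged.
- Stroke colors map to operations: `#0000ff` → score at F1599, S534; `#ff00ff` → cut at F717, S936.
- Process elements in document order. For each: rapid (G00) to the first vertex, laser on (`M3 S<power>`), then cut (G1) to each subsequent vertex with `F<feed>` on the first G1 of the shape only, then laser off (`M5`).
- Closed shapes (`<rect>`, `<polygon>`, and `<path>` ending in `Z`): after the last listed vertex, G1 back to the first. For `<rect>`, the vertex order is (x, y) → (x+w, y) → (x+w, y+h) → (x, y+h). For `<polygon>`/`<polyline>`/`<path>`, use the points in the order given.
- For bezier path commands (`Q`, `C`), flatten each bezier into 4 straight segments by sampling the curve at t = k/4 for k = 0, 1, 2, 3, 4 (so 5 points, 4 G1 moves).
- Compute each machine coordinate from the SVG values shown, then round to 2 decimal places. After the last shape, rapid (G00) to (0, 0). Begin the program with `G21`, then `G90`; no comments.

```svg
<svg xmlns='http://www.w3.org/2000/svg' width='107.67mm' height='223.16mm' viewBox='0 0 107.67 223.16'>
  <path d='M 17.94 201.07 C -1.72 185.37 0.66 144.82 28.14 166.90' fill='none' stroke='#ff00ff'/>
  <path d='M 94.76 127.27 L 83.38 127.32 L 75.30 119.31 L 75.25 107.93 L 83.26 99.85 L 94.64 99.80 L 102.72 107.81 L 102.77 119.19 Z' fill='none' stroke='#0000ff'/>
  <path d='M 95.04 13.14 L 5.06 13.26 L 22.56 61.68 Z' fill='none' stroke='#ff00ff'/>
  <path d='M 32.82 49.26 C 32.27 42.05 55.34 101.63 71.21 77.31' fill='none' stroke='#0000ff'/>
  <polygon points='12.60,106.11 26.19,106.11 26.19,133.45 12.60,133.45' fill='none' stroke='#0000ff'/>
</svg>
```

Since the viewBox matches the mm dimensions, user units are millimetres directly. The only transform is the Y-flip y_m = 223.16 − y_svg.

Shape 1 is a cubic bezier drawn with `<path>`. Its stroke #ff00ff means cut at S936, F717. After flipping Y the toolpath is (17.94,22.09) → (7.38,37.16) → (5.36,53.34) → (12.19,62.44) → (28.14,56.26).

Shape 2 is a regular polygon drawn with `<path>`. Its stroke #0000ff means score at S534, F1599. After flipping Y the toolpath is (94.76,95.89) → (83.38,95.84) → (75.30,103.85) → (75.25,115.23) → (83.26,123.31) → (94.64,123.36) → (102.72,115.35) → (102.77,103.97) → (94.76,95.89), returning to the start.

Shape 3 is a closed polygon drawn with `<path>`. Its stroke #ff00ff means cut at S936, F717. After flipping Y the toolpath is (95.04,210.02) → (5.06,209.90) → (22.56,161.48) → (95.04,210.02), returning to the start.

Shape 4 is a cubic bezier drawn with `<path>`. Its stroke #0000ff means score at S534, F1599. After flipping Y the toolpath is (32.82,173.90) → (36.35,169.14) → (45.86,153.46) → (58.44,140.99) → (71.21,145.85).

Shape 5 is a rectangle drawn with `<polygon>`. Its stroke #0000ff means score at S534, F1599. After flipping Y the toolpath is (12.60,117.05) → (26.19,117.05) → (26.19,89.71) → (12.60,89.71) → (12.60,117.05), returning to the start.

G21
G90
G00 X17.94 Y22.09
M3 S936
G1 X7.38 Y37.16 F717
G1 X5.36 Y53.34
G1 X12.19 Y62.44
G1 X28.14 Y56.26
M5
G00 X94.76 Y95.89
M3 S534
G1 X83.38 Y95.84 F1599
G1 X75.30 Y103.85
G1 X75.25 Y115.23
G1 X83.26 Y123.31
G1 X94.64 Y123.36
G1 X102.72 Y115.35
G1 X102.77 Y103.97
G1 X94.76 Y95.89
M5
G00 X95.04 Y210.02
M3 S936
G1 X5.06 Y209.90 F717
G1 X22.56 Y161.48
G1 X95.04 Y210.02
M5
G00 X32.82 Y173.90
M3 S534
G1 X36.35 Y169.14 F1599
G1 X45.86 Y153.46
G1 X58.44 Y140.99
G1 X71.21 Y145.85
M5
G00 X12.60 Y117.05
M3 S534
G1 X26.19 Y117.05 F1599
G1 X26.19 Y89.71
G1 X12.60 Y89.71
G1 X12.60 Y117.05
M5
G00 X0.00 Y0.00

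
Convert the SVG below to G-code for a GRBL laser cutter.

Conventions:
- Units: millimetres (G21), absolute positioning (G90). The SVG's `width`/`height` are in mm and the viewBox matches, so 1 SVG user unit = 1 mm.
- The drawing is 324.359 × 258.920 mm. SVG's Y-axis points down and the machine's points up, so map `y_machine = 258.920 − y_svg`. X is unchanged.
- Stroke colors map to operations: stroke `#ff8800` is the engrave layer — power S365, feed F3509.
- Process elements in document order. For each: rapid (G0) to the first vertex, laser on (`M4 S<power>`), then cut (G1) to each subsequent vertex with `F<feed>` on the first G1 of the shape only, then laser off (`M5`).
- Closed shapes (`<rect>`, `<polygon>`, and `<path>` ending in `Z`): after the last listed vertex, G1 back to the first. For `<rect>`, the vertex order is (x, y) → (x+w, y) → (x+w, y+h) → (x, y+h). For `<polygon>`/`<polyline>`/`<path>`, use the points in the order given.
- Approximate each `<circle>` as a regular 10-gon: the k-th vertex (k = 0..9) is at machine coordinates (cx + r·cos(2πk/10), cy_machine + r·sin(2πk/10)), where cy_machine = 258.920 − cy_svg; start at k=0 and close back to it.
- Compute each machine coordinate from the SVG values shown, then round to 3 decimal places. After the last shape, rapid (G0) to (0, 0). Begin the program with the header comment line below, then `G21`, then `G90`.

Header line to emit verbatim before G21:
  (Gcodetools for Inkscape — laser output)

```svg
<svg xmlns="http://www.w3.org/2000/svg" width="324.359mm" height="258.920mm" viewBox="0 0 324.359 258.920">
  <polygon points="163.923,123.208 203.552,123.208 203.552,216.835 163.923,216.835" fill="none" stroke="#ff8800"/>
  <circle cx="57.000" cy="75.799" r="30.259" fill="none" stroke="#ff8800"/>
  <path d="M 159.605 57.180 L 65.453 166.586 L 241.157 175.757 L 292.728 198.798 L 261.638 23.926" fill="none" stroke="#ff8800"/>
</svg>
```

viewBox `0 0 324.359 258.920` with mm width/height → 1 unit = 1 mm. Flip: y_m = 258.920 − y_svg.

**Shape 1** — `<polygon>` rectangle, stroke `#ff8800` → engrave (S365, F3509). Machine vertices: (163.923,135.712) → (203.552,135.712) → (203.552,42.085) → (163.923,42.085) → (163.923,135.712). Closed: final G1 returns to the first vertex.

**Shape 2** — `<circle>` circle, stroke `#ff8800` → engrave (S365, F3509). Machine vertices: (87.259,183.121) → (81.480,200.907) → (66.351,211.899) → (47.649,211.899) → (32.520,200.907) → (26.741,183.121) → (32.520,165.335) → (47.649,154.343) → (66.351,154.343) → (81.480,165.335) → (87.259,183.121). Closed: final G1 returns to the first vertex.

**Shape 3** — `<path>` open polyline, stroke `#ff8800` → engrave (S365, F3509). Machine vertices: (159.605,201.740) → (65.453,92.334) → (241.157,83.163) → (292.728,60.122) → (261.638,234.994). Open path.

(Gcodetools for Inkscape — laser output)
G21
G90
G0 X163.923 Y135.712
M4 S365
G1 X203.552 Y135.712 F3509
G1 X203.552 Y42.085
G1 X163.923 Y42.085
G1 X163.923 Y135.712
M5
G0 X87.259 Y183.121
M4 S365
G1 X81.480 Y200.907 F3509
G1 X66.351 Y211.899
G1 X47.649 Y211.899
G1 X32.520 Y200.907
G1 X26.741 Y183.121
G1 X32.520 Y165.335
G1 X47.649 Y154.343
G1 X66.351 Y154.343
G1 X81.480 Y165.335
G1 X87.259 Y183.121
M5
G0 X159.605 Y201.740
M4 S365
G1 X65.453 Y92.334 F3509
G1 X241.157 Y83.163
G1 X292.728 Y60.122
G1 X261.638 Y234.994
M5
G0 X0.000 Y0.000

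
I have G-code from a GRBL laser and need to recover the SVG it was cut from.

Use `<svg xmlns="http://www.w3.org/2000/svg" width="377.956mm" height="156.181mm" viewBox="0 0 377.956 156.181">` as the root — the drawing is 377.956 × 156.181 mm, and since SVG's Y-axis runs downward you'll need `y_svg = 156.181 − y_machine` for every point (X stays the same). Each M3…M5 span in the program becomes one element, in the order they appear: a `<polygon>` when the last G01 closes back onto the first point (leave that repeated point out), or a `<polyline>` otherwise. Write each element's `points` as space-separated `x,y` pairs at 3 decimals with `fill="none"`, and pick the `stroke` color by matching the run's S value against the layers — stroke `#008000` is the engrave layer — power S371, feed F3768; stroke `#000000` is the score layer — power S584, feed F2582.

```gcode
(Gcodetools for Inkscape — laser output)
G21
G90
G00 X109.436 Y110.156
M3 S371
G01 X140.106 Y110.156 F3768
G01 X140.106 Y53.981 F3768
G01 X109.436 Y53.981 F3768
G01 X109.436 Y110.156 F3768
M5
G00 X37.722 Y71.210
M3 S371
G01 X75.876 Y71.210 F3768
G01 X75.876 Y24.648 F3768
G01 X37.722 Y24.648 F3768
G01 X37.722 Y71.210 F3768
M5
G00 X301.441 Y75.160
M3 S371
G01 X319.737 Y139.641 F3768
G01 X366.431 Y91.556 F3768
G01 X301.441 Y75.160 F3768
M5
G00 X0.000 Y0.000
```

y_svg = 156.181 − y_m. Every run uses S371, so all elements get stroke `#008000` (engrave).

[1] closed run; points: 109.436,46.025 140.106,46.025 140.106,102.200 109.436,102.200

[2] closed run; points: 37.722,84.971 75.876,84.971 75.876,131.533 37.722,131.533

[3] closed run; points: 301.441,81.021 319.737,16.540 366.431,64.625

<svg xmlns="http://www.w3.org/2000/svg" width="377.956mm" height="156.181mm" viewBox="0 0 377.956 156.181">
  <polygon points="109.436,46.025 140.106,46.025 140.106,102.200 109.436,102.200" fill="none" stroke="#008000"/>
  <polygon points="37.722,84.971 75.876,84.971 75.876,131.533 37.722,131.533" fill="none" stroke="#008000"/>
  <polygon points="301.441,81.021 319.737,16.540 366.431,64.625" fill="none" stroke="#008000"/>
</svg>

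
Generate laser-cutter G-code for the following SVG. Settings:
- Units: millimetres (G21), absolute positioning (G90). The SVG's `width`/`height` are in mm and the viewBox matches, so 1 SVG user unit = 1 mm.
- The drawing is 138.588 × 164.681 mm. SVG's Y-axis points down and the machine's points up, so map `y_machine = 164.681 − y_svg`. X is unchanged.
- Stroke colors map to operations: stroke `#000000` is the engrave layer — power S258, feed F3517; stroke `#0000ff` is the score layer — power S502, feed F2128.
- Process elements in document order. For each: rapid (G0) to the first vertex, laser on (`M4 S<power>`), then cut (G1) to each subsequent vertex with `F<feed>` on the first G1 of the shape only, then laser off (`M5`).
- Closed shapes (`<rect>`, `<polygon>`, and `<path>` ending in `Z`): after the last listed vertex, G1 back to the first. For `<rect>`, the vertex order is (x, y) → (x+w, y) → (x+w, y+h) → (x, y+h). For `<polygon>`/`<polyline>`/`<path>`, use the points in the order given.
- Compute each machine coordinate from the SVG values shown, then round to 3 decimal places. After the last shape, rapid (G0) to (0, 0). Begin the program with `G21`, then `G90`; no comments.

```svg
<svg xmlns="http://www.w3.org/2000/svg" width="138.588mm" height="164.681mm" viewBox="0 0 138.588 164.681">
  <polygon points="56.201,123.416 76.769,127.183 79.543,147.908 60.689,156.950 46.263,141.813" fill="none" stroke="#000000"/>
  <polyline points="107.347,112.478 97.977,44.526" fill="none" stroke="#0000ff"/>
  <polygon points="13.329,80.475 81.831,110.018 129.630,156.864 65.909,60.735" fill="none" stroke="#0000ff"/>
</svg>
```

viewBox `0 0 138.588 164.681` with mm width/height → 1 unit = 1 mm. Flip: y_m = 164.681 − y_svg.

**Shape 1** — `<polygon>` regular polygon, stroke `#000000` → engrave (S258, F3517). Machine vertices: (56.201,41.265) → (76.769,37.498) → (79.543,16.773) → (60.689,7.731) → (46.263,22.868) → (56.201,41.265). Closed: final G1 returns to the first vertex.

**Shape 2** — `<polyline>` line segment, stroke `#0000ff` → score (S502, F2128). Machine vertices: (107.347,52.203) → (97.977,120.155). Open path.

**Shape 3** — `<polygon>` closed polygon, stroke `#0000ff` → score (S502, F2128). Machine vertices: (13.329,84.206) → (81.831,54.663) → (129.630,7.817) → (65.909,103.946) → (13.329,84.206). Closed: final G1 returns to the first vertex.

G21
G90
G0 X56.201 Y41.265
M4 S258
G1 X76.769 Y37.498 F3517
G1 X79.543 Y16.773
G1 X60.689 Y7.731
G1 X46.263 Y22.868
G1 X56.201 Y41.265
M5
G0 X107.347 Y52.203
M4 S502
G1 X97.977 Y120.155 F2128
M5
G0 X13.329 Y84.206
M4 S502
G1 X81.831 Y54.663 F2128
G1 X129.630 Y7.817
G1 X65.909 Y103.946
G1 X13.329 Y84.206
M5
G0 X0.000 Y0.000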